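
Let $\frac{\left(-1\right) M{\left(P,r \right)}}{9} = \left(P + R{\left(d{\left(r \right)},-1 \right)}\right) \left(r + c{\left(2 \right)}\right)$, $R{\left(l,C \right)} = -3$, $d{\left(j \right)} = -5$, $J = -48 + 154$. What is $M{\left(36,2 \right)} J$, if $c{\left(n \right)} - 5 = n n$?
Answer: $-346302$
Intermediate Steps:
$J = 106$
$c{\left(n \right)} = 5 + n^{2}$ ($c{\left(n \right)} = 5 + n n = 5 + n^{2}$)
$M{\left(P,r \right)} = - 9 \left(-3 + P\right) \left(9 + r\right)$ ($M{\left(P,r \right)} = - 9 \left(P - 3\right) \left(r + \left(5 + 2^{2}\right)\right) = - 9 \left(-3 + P\right) \left(r + \left(5 + 4\right)\right) = - 9 \left(-3 + P\right) \left(r + 9\right) = - 9 \left(-3 + P\right) \left(9 + r\right)$)
$M{\left(36,2 \right)} J = \left(243 - 2916 + 27 \cdot 2 - 324 \cdot 2\right) 106 = \left(243 - 2916 + 54 - 648\right) 106 = \left(-3267\right) 106 = -346302$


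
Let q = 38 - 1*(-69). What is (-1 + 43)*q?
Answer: 4494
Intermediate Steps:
q = 107 (q = 38 + 69 = 107)
(-1 + 43)*q = (-1 + 43)*107 = 42*107 = 4494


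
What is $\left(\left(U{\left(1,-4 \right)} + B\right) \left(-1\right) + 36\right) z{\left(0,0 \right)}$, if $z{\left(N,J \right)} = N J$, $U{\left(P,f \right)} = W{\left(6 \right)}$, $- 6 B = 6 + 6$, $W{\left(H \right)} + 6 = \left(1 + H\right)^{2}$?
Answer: $0$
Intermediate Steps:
$W{\left(H \right)} = -6 + \left(1 + H\right)^{2}$
$B = -2$ ($B = - \frac{6 + 6}{6} = \left(- \frac{1}{6}\right) 12 = -2$)
$U{\left(P,f \right)} = 43$ ($U{\left(P,f \right)} = -6 + \left(1 + 6\right)^{2} = -6 + 7^{2} = -6 + 49 = 43$)
$z{\left(N,J \right)} = J N$
$\left(\left(U{\left(1,-4 \right)} + B\right) \left(-1\right) + 36\right) z{\left(0,0 \right)} = \left(\left(43 - 2\right) \left(-1\right) + 36\right) 0 \cdot 0 = \left(41 \left(-1\right) + 36\right) 0 = \left(-41 + 36\right) 0 = \left(-5\right) 0 = 0$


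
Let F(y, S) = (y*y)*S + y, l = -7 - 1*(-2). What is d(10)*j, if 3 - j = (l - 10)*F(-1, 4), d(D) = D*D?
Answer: 4800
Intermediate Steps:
d(D) = D²
l = -5 (l = -7 + 2 = -5)
F(y, S) = y + S*y² (F(y, S) = y²*S + y = S*y² + y = y + S*y²)
j = 48 (j = 3 - (-5 - 10)*(-(1 + 4*(-1))) = 3 - (-15)*(-(1 - 4)) = 3 - (-15)*(-1*(-3)) = 3 - (-15)*3 = 3 - 1*(-45) = 3 + 45 = 48)
d(10)*j = 10²*48 = 100*48 = 4800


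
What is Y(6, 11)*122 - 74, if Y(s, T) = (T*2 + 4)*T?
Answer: 34818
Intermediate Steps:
Y(s, T) = T*(4 + 2*T) (Y(s, T) = (2*T + 4)*T = (4 + 2*T)*T = T*(4 + 2*T))
Y(6, 11)*122 - 74 = (2*11*(2 + 11))*122 - 74 = (2*11*13)*122 - 74 = 286*122 - 74 = 34892 - 74 = 34818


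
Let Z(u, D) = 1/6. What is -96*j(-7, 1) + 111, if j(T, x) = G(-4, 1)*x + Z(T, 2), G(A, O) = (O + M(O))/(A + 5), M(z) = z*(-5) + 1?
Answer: 383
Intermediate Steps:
M(z) = 1 - 5*z (M(z) = -5*z + 1 = 1 - 5*z)
G(A, O) = (1 - 4*O)/(5 + A) (G(A, O) = (O + (1 - 5*O))/(A + 5) = (1 - 4*O)/(5 + A))
Z(u, D) = ⅙
j(T, x) = ⅙ - 3*x (j(T, x) = ((1 - 4*1)/(5 - 4))*x + ⅙ = ((1 - 4)/1)*x + ⅙ = (1*(-3))*x + ⅙ = -3*x + ⅙ = ⅙ - 3*x)
-96*j(-7, 1) + 111 = -96*(⅙ - 3*1) + 111 = -96*(⅙ - 3) + 111 = -96*(-17/6) + 111 = 272 + 111 = 383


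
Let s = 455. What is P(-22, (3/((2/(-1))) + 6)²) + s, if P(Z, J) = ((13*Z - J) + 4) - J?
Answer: 265/2 ≈ 132.50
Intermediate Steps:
P(Z, J) = 4 - 2*J + 13*Z (P(Z, J) = ((-J + 13*Z) + 4) - J = (4 - J + 13*Z) - J = 4 - 2*J + 13*Z)
P(-22, (3/((2/(-1))) + 6)²) + s = (4 - 2*(3/((2/(-1))) + 6)² + 13*(-22)) + 455 = (4 - 2*(3/((2*(-1))) + 6)² - 286) + 455 = (4 - 2*(3/(-2) + 6)² - 286) + 455 = (4 - 2*(3*(-½) + 6)² - 286) + 455 = (4 - 2*(-3/2 + 6)² - 286) + 455 = (4 - 2*(9/2)² - 286) + 455 = (4 - 2*81/4 - 286) + 455 = (4 - 81/2 - 286) + 455 = -645/2 + 455 = 265/2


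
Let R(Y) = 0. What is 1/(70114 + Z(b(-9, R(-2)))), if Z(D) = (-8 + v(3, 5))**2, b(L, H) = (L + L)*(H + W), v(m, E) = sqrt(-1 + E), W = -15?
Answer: 1/70150 ≈ 1.4255e-5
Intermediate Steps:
b(L, H) = 2*L*(-15 + H) (b(L, H) = (L + L)*(H - 15) = (2*L)*(-15 + H) = 2*L*(-15 + H))
Z(D) = 36 (Z(D) = (-8 + sqrt(-1 + 5))**2 = (-8 + sqrt(4))**2 = (-8 + 2)**2 = (-6)**2 = 36)
1/(70114 + Z(b(-9, R(-2)))) = 1/(70114 + 36) = 1/70150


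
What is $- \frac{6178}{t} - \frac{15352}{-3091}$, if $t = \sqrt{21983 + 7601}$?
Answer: $- \frac{8227827}{265826} \approx -30.952$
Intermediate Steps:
$t = 172$ ($t = \sqrt{29584} = 172$)
$- \frac{6178}{t} - \frac{15352}{-3091} = - \frac{6178}{172} - \frac{15352}{-3091} = \left(-6178\right) \frac{1}{172} - - \frac{15352}{3091} = - \frac{3089}{86} + \frac{15352}{3091} = - \frac{8227827}{265826}$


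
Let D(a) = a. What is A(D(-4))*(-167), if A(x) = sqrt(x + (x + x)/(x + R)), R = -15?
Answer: -334*I*sqrt(323)/19 ≈ -315.93*I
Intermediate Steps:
A(x) = sqrt(x + 2*x/(-15 + x)) (A(x) = sqrt(x + (x + x)/(x - 15)) = sqrt(x + (2*x)/(-15 + x)) = sqrt(x + 2*x/(-15 + x)))
A(D(-4))*(-167) = sqrt(-4*(-13 - 4)/(-15 - 4))*(-167) = sqrt(-4*(-17)/(-19))*(-167) = sqrt(-4*(-1/19)*(-17))*(-167) = sqrt(-68/19)*(-167) = (2*I*sqrt(323)/19)*(-167) = -334*I*sqrt(323)/19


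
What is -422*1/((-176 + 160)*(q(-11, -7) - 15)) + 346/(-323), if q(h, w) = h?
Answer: -140121/67184 ≈ -2.0856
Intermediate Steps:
-422*1/((-176 + 160)*(q(-11, -7) - 15)) + 346/(-323) = -422*1/((-176 + 160)*(-11 - 15)) + 346/(-323) = -422/((-16*(-26))) + 346*(-1/323) = -422/416 - 346/323 = -422*1/416 - 346/323 = -211/208 - 346/323 = -140121/67184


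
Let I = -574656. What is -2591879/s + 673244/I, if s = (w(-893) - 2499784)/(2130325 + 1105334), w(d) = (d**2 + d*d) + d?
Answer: 172118411022137005/18589690608 ≈ 9.2588e+6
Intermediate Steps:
w(d) = d + 2*d**2 (w(d) = (d**2 + d**2) + d = 2*d**2 + d = d + 2*d**2)
s = -129397/462237 (s = (-893*(1 + 2*(-893)) - 2499784)/(2130325 + 1105334) = (-893*(1 - 1786) - 2499784)/3235659 = (-893*(-1785) - 2499784)*(1/3235659) = (1594005 - 2499784)*(1/3235659) = -905779*1/3235659 = -129397/462237 ≈ -0.27994)
-2591879/s + 673244/I = -2591879/(-129397/462237) + 673244/(-574656) = -2591879*(-462237/129397) + 673244*(-1/574656) = 1198062373323/129397 - 168311/143664 = 172118411022137005/18589690608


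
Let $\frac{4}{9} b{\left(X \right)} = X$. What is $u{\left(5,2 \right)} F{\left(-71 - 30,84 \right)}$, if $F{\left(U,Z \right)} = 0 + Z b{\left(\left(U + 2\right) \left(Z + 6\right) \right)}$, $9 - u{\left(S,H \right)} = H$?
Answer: $-11787930$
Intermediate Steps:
$b{\left(X \right)} = \frac{9 X}{4}$
$u{\left(S,H \right)} = 9 - H$
$F{\left(U,Z \right)} = \frac{9 Z \left(2 + U\right) \left(6 + Z\right)}{4}$ ($F{\left(U,Z \right)} = 0 + Z \frac{9 \left(U + 2\right) \left(Z + 6\right)}{4} = 0 + Z \frac{9 \left(2 + U\right) \left(6 + Z\right)}{4} = 0 + \frac{9 Z \left(2 + U\right) \left(6 + Z\right)}{4} = \frac{9 Z \left(2 + U\right) \left(6 + Z\right)}{4}$)
$u{\left(5,2 \right)} F{\left(-71 - 30,84 \right)} = \left(9 - 2\right) \frac{9}{4} \cdot 84 \left(12 + 2 \cdot 84 + 6 \left(-71 - 30\right) + \left(-71 - 30\right) 84\right) = \left(9 - 2\right) \frac{9}{4} \cdot 84 \left(12 + 168 + 6 \left(-101\right) - 8484\right) = 7 \cdot \frac{9}{4} \cdot 84 \left(12 + 168 - 606 - 8484\right) = 7 \cdot \frac{9}{4} \cdot 84 \left(-8910\right) = 7 \left(-1683990\right) = -11787930$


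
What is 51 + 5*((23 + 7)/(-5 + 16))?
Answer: 711/11 ≈ 64.636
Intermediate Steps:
51 + 5*((23 + 7)/(-5 + 16)) = 51 + 5*(30/11) = 51 + 150/11 = 711/11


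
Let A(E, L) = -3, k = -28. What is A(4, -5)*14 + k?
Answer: -70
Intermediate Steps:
A(4, -5)*14 + k = -3*14 - 28 = -42 - 28 = -70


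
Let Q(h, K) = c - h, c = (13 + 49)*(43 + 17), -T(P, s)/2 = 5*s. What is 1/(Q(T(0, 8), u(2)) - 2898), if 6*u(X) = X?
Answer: 1/902 ≈ 0.0011086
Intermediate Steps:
T(P, s) = -10*s
u(X) = X/6
c = 3720 (c = 62*60 = 3720)
Q(h, K) = 3720 - h
1/(Q(T(0, 8), u(2)) - 2898) = 1/((3720 - (-10)*8) - 2898) = 1/((3720 - 1*(-80)) - 2898) = 1/((3720 + 80) - 2898) = 1/(3800 - 2898) = 1/902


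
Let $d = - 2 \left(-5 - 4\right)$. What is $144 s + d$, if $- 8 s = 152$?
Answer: $-2718$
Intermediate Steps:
$d = 18$ ($d = \left(-2\right) \left(-9\right) = 18$)
$s = -19$ ($s = \left(- \frac{1}{8}\right) 152 = -19$)
$144 s + d = 144 \left(-19\right) + 18 = -2736 + 18 = -2718$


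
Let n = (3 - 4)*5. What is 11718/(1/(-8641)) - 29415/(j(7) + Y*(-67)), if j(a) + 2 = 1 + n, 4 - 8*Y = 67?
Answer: -140846114498/1391 ≈ -1.0126e+8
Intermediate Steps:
Y = -63/8 (Y = ½ - ⅛*67 = ½ - 67/8 = -63/8 ≈ -7.8750)
n = -5 (n = -1*5 = -5)
j(a) = -6 (j(a) = -2 + (1 - 5) = -2 - 4 = -6)
11718/(1/(-8641)) - 29415/(j(7) + Y*(-67)) = 11718/(1/(-8641)) - 29415/(-6 - 63/8*(-67)) = 11718/(-1/8641) - 29415/(-6 + 4221/8) = 11718*(-8641) - 29415/4173/8 = -101255238 - 29415*8/4173 = -101255238 - 78440/1391 = -140846114498/1391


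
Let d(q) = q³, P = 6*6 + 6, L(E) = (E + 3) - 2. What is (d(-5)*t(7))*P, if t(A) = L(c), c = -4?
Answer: 15750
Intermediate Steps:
L(E) = 1 + E (L(E) = (3 + E) - 2 = 1 + E)
P = 42 (P = 36 + 6 = 42)
t(A) = -3 (t(A) = 1 - 4 = -3)
(d(-5)*t(7))*P = ((-5)³*(-3))*42 = -125*(-3)*42 = 375*42 = 15750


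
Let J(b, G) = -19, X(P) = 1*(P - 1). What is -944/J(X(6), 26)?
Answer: 944/19 ≈ 49.684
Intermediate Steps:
X(P) = -1 + P (X(P) = 1*(-1 + P) = -1 + P)
-944/J(X(6), 26) = -944/(-19) = -944*(-1/19) = 944/19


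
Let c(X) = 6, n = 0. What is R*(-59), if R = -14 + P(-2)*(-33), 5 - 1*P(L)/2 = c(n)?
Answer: -3068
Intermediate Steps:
P(L) = -2 (P(L) = 10 - 2*6 = 10 - 12 = -2)
R = 52 (R = -14 - 2*(-33) = -14 + 66 = 52)
R*(-59) = 52*(-59) = -3068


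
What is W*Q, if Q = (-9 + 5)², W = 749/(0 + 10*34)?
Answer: 2996/85 ≈ 35.247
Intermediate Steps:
W = 749/340 (W = 749/(0 + 340) = 749/340 ≈ 2.2029)
Q = 16 (Q = (-4)² = 16)
W*Q = (749/340)*16 = 2996/85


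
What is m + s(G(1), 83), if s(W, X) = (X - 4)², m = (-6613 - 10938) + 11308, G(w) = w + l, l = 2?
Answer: -2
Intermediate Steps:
G(w) = 2 + w (G(w) = w + 2 = 2 + w)
m = -6243 (m = -17551 + 11308 = -6243)
s(W, X) = (-4 + X)²
m + s(G(1), 83) = -6243 + (-4 + 83)² = -6243 + 79² = -6243 + 6241 = -2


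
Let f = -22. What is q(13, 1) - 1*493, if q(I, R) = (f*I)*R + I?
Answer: -766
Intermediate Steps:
q(I, R) = I - 22*I*R (q(I, R) = (-22*I)*R + I = -22*I*R + I = I - 22*I*R)
q(13, 1) - 1*493 = 13*(1 - 22*1) - 1*493 = 13*(1 - 22) - 493 = 13*(-21) - 493 = -273 - 493 = -766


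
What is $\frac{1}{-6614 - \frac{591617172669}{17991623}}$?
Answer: $- \frac{17991623}{710613767191} \approx -2.5318 \cdot 10^{-5}$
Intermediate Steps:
$\frac{1}{-6614 - \frac{591617172669}{17991623}} = \frac{1}{- \frac{710613767191}{17991623}} = - \frac{17991623}{710613767191}$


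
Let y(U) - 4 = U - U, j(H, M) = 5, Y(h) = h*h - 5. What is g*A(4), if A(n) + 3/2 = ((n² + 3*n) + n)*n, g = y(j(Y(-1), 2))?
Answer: 506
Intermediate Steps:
Y(h) = -5 + h² (Y(h) = h² - 5 = -5 + h²)
y(U) = 4 (y(U) = 4 + (U - U) = 4 + 0 = 4)
g = 4
A(n) = -3/2 + n*(n² + 4*n) (A(n) = -3/2 + ((n² + 3*n) + n)*n = -3/2 + (n² + 4*n)*n = -3/2 + n*(n² + 4*n))
g*A(4) = 4*(-3/2 + 4³ + 4*4²) = 4*(-3/2 + 64 + 4*16) = 4*(-3/2 + 64 + 64) = 4*(253/2) = 506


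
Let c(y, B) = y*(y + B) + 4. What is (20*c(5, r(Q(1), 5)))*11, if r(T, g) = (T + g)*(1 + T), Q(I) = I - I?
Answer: 11880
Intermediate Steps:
Q(I) = 0
r(T, g) = (1 + T)*(T + g)
c(y, B) = 4 + y*(B + y) (c(y, B) = y*(B + y) + 4 = 4 + y*(B + y))
(20*c(5, r(Q(1), 5)))*11 = (20*(4 + 5² + (0 + 5 + 0² + 0*5)*5))*11 = (20*(4 + 25 + (0 + 5 + 0 + 0)*5))*11 = (20*(4 + 25 + 5*5))*11 = (20*(4 + 25 + 25))*11 = (20*54)*11 = 1080*11 = 11880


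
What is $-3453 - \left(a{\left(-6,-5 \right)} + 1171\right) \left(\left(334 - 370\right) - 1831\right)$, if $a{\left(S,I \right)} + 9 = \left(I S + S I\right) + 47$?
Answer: $2365770$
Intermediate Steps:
$a{\left(S,I \right)} = 38 + 2 I S$ ($a{\left(S,I \right)} = -9 + \left(\left(I S + S I\right) + 47\right) = -9 + \left(\left(I S + I S\right) + 47\right) = -9 + \left(2 I S + 47\right) = -9 + \left(47 + 2 I S\right) = 38 + 2 I S$)
$-3453 - \left(a{\left(-6,-5 \right)} + 1171\right) \left(\left(334 - 370\right) - 1831\right) = -3453 - \left(\left(38 + 2 \left(-5\right) \left(-6\right)\right) + 1171\right) \left(\left(334 - 370\right) - 1831\right) = -3453 - \left(\left(38 + 60\right) + 1171\right) \left(-36 - 1831\right) = -3453 - \left(98 + 1171\right) \left(-1867\right) = -3453 - 1269 \left(-1867\right) = -3453 - -2369223 = -3453 + 2369223 = 2365770$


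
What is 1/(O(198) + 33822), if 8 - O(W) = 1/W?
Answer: 198/6698339 ≈ 2.9560e-5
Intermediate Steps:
O(W) = 8 - 1/W
1/(O(198) + 33822) = 1/((8 - 1/198) + 33822) = 1/(1583/198 + 33822) = 1/(6698339/198) = 198/6698339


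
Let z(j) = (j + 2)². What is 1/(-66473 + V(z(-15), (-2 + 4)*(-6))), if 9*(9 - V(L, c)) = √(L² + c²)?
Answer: -5383584/357814498271 + 9*√28705/357814498271 ≈ -1.5041e-5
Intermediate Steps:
z(j) = (2 + j)²
V(L, c) = 9 - √(L² + c²)/9
1/(-66473 + V(z(-15), (-2 + 4)*(-6))) = 1/(-66473 + (9 - √(((2 - 15)²)² + ((-2 + 4)*(-6))²)/9)) = 1/(-66473 + (9 - √(((-13)²)² + (2*(-6))²)/9)) = 1/(-66473 + (9 - √(169² + (-12)²)/9)) = 1/(-66473 + (9 - √(28561 + 144)/9)) = 1/(-66473 + (9 - √28705/9)) = 1/(-66464 - √28705/9)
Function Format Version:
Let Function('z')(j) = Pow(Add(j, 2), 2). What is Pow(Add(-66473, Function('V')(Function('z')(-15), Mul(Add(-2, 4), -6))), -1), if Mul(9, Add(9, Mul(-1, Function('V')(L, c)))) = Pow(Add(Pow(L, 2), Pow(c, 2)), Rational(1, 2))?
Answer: Add(Rational(-5383584, 357814498271), Mul(Rational(9, 357814498271), Pow(28705, Rational(1, 2)))) ≈ -1.5041e-5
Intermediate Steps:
Function('z')(j) = Pow(Add(2, j), 2)
Function('V')(L, c) = Add(9, Mul(Rational(-1, 9), Pow(Add(Pow(L, 2), Pow(c, 2)), Rational(1, 2))))
Pow(Add(-66473, Function('V')(Function('z')(-15), Mul(Add(-2, 4), -6))), -1) = Pow(Add(-66473, Add(9, Mul(Rational(-1, 9), Pow(Add(Pow(Pow(Add(2, -15), 2), 2), Pow(Mul(Add(-2, 4), -6), 2)), Rational(1, 2))))), -1) = Pow(Add(-66473, Add(9, Mul(Rational(-1, 9), Pow(Add(Pow(Pow(-13, 2), 2), Pow(Mul(2, -6), 2)), Rational(1, 2))))), -1) = Pow(Add(-66473, Add(9, Mul(Rational(-1, 9), Pow(Add(Pow(169, 2), Pow(-12, 2)), Rational(1, 2))))), -1) = Pow(Add(-66473, Add(9, Mul(Rational(-1, 9), Pow(Add(28561, 144), Rational(1, 2))))), -1) = Pow(Add(-66473, Add(9, Mul(Rational(-1, 9), Pow(28705, Rational(1, 2))))), -1) = Pow(Add(-66464, Mul(Rational(-1, 9), Pow(28705, Rational(1, 2)))), -1)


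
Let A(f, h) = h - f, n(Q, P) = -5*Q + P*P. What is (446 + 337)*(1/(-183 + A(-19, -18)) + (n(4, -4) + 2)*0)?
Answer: -783/182 ≈ -4.3022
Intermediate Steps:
n(Q, P) = P² - 5*Q (n(Q, P) = -5*Q + P² = P² - 5*Q)
(446 + 337)*(1/(-183 + A(-19, -18)) + (n(4, -4) + 2)*0) = (446 + 337)*(1/(-183 + (-18 - 1*(-19))) + (((-4)² - 5*4) + 2)*0) = 783*(1/(-183 + (-18 + 19)) + ((16 - 20) + 2)*0) = 783*(1/(-183 + 1) + (-4 + 2)*0) = 783*(1/(-182) - 2*0) = 783*(-1/182 + 0) = 783*(-1/182) = -783/182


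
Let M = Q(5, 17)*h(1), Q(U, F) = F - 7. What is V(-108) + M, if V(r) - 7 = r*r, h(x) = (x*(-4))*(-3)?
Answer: 11791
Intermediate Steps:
Q(U, F) = -7 + F
h(x) = 12*x (h(x) = -4*x*(-3) = 12*x)
V(r) = 7 + r² (V(r) = 7 + r*r = 7 + r²)
M = 120 (M = (-7 + 17)*(12*1) = 10*12 = 120)
V(-108) + M = (7 + (-108)²) + 120 = (7 + 11664) + 120 = 11671 + 120 = 11791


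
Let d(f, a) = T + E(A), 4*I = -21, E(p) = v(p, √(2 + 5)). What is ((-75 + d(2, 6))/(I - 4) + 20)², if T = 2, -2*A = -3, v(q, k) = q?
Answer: 1052676/1369 ≈ 768.94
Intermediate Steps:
A = 3/2 (A = -½*(-3) = 3/2 ≈ 1.5000)
E(p) = p
I = -21/4 (I = (¼)*(-21) = -21/4 ≈ -5.2500)
d(f, a) = 7/2 (d(f, a) = 2 + 3/2 = 7/2)
((-75 + d(2, 6))/(I - 4) + 20)² = ((-75 + 7/2)/(-21/4 - 4) + 20)² = (-143/(2*(-37/4)) + 20)² = (-143/2*(-4/37) + 20)² = (286/37 + 20)² = (1026/37)² = 1052676/1369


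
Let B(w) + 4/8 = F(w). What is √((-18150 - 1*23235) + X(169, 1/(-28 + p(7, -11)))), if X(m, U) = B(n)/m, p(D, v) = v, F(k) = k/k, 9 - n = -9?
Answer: I*√27976258/26 ≈ 203.43*I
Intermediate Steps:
n = 18 (n = 9 - 1*(-9) = 9 + 9 = 18)
F(k) = 1
B(w) = ½ (B(w) = -½ + 1 = ½)
X(m, U) = 1/(2*m)
√((-18150 - 1*23235) + X(169, 1/(-28 + p(7, -11)))) = √((-18150 - 1*23235) + (½)/169) = √((-18150 - 23235) + (½)*(1/169)) = √(-41385 + 1/338) = √(-13988129/338) = I*√27976258/26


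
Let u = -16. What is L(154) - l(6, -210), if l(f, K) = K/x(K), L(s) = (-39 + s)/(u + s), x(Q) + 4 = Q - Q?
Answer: -155/3 ≈ -51.667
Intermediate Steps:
x(Q) = -4 (x(Q) = -4 + (Q - Q) = -4 + 0 = -4)
L(s) = (-39 + s)/(-16 + s)
l(f, K) = -K/4 (l(f, K) = K/(-4) = K*(-1/4) = -K/4)
L(154) - l(6, -210) = (-39 + 154)/(-16 + 154) - (-1)*(-210)/4 = 115/138 - 1*105/2 = (1/138)*115 - 105/2 = 5/6 - 105/2 = -155/3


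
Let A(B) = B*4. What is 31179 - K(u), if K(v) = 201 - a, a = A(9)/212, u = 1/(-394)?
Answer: 1641843/53 ≈ 30978.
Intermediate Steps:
u = -1/394 ≈ -0.0025381
A(B) = 4*B
a = 9/53 (a = (4*9)/212 = 36*(1/212) = 9/53 ≈ 0.16981)
K(v) = 10644/53 (K(v) = 201 - 1*9/53 = 201 - 9/53 = 10644/53)
31179 - K(u) = 31179 - 1*10644/53 = 31179 - 10644/53 = 1641843/53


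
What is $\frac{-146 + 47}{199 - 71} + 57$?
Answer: $\frac{7197}{128} \approx 56.227$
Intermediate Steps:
$\frac{-146 + 47}{199 - 71} + 57 = - \frac{99}{128} + 57 = \frac{7197}{128}$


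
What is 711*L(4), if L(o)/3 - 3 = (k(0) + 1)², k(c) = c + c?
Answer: 8532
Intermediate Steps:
k(c) = 2*c
L(o) = 12 (L(o) = 9 + 3*(2*0 + 1)² = 9 + 3*(0 + 1)² = 9 + 3*1² = 9 + 3*1 = 9 + 3 = 12)
711*L(4) = 711*12 = 8532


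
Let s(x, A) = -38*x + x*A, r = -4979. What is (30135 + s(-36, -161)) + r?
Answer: 32320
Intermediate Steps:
s(x, A) = -38*x + A*x
(30135 + s(-36, -161)) + r = (30135 - 36*(-38 - 161)) - 4979 = (30135 - 36*(-199)) - 4979 = (30135 + 7164) - 4979 = 37299 - 4979 = 32320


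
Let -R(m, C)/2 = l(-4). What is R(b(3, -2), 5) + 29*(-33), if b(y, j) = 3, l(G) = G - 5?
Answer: -939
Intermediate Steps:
l(G) = -5 + G
R(m, C) = 18 (R(m, C) = -2*(-5 - 4) = -2*(-9) = 18)
R(b(3, -2), 5) + 29*(-33) = 18 + 29*(-33) = 18 - 957 = -939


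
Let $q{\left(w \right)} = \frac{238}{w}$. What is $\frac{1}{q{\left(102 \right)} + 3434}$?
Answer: $\frac{3}{10309} \approx 0.00029101$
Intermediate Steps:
$\frac{1}{q{\left(102 \right)} + 3434} = \frac{1}{\frac{238}{102} + 3434} = \frac{1}{238 \cdot \frac{1}{102} + 3434} = \frac{1}{\frac{7}{3} + 3434} = \frac{1}{\frac{10309}{3}} = \frac{3}{10309}$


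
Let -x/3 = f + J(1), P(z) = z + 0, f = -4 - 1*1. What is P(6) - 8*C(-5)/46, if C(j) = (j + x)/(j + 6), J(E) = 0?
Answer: 98/23 ≈ 4.2609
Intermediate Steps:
f = -5 (f = -4 - 1 = -5)
P(z) = z
x = 15 (x = -3*(-5 + 0) = -3*(-5) = 15)
C(j) = (15 + j)/(6 + j) (C(j) = (j + 15)/(j + 6) = (15 + j)/(6 + j))
P(6) - 8*C(-5)/46 = 6 - 8*(15 - 5)/(6 - 5)/46 = 6 - 8*10/1/46 = 6 - 8*1*10/46 = 6 - 80/46 = 6 - 8*5/23 = 6 - 40/23 = 98/23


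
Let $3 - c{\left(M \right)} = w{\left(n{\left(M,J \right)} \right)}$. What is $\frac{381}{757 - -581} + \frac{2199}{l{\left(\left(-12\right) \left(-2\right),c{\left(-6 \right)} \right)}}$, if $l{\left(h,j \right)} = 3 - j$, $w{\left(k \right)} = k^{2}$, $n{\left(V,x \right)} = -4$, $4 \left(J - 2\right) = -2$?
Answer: $\frac{491393}{3568} \approx 137.72$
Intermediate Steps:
$J = \frac{3}{2}$ ($J = 2 + \frac{1}{4} \left(-2\right) = 2 - \frac{1}{2} = \frac{3}{2} \approx 1.5$)
$c{\left(M \right)} = -13$ ($c{\left(M \right)} = 3 - \left(-4\right)^{2} = 3 - 16 = -13$)
$\frac{381}{757 - -581} + \frac{2199}{l{\left(\left(-12\right) \left(-2\right),c{\left(-6 \right)} \right)}} = \frac{381}{757 - -581} + \frac{2199}{3 - -13} = \frac{381}{757 + 581} + \frac{2199}{3 + 13} = \frac{381}{1338} + \frac{2199}{16} = 381 \cdot \frac{1}{1338} + 2199 \cdot \frac{1}{16} = \frac{127}{446} + \frac{2199}{16} = \frac{491393}{3568}$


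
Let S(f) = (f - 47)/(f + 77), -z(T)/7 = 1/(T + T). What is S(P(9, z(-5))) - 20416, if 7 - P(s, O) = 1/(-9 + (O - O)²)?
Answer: -15455271/757 ≈ -20416.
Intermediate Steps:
z(T) = -7/(2*T) (z(T) = -7/(T + T) = -7*1/(2*T) = -7/(2*T))
P(s, O) = 64/9 (P(s, O) = 7 - 1/(-9 + (O - O)²) = 7 - 1/(-9 + 0²) = 7 - 1/(-9 + 0) = 7 - 1/(-9) = 7 - 1*(-⅑) = 7 + ⅑ = 64/9)
S(f) = (-47 + f)/(77 + f)
S(P(9, z(-5))) - 20416 = (-47 + 64/9)/(77 + 64/9) - 20416 = -359/9/(757/9) - 20416 = (9/757)*(-359/9) - 20416 = -359/757 - 20416 = -15455271/757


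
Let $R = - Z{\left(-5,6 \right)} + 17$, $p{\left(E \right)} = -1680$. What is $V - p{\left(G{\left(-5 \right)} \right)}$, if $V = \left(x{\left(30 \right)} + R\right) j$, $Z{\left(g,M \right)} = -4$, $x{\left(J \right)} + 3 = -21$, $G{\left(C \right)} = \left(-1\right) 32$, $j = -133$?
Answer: $2079$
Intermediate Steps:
$G{\left(C \right)} = -32$
$x{\left(J \right)} = -24$ ($x{\left(J \right)} = -3 - 21 = -24$)
$R = 21$ ($R = \left(-1\right) \left(-4\right) + 17 = 4 + 17 = 21$)
$V = 399$ ($V = \left(-24 + 21\right) \left(-133\right) = \left(-3\right) \left(-133\right) = 399$)
$V - p{\left(G{\left(-5 \right)} \right)} = 399 - -1680 = 399 + 1680 = 2079$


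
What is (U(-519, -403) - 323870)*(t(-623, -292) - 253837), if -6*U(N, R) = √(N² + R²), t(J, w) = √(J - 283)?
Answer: (253837 - I*√906)*(1943220 + √431770)/6 ≈ 8.2238e+10 - 9.7517e+6*I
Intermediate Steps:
t(J, w) = √(-283 + J)
U(N, R) = -√(N² + R²)/6
(U(-519, -403) - 323870)*(t(-623, -292) - 253837) = (-√((-519)² + (-403)²)/6 - 323870)*(√(-283 - 623) - 253837) = (-√(269361 + 162409)/6 - 323870)*(√(-906) - 253837) = (-√431770/6 - 323870)*(I*√906 - 253837) = (-323870 - √431770/6)*(-253837 + I*√906)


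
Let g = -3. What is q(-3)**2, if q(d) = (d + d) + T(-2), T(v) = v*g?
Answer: 0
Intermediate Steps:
T(v) = -3*v (T(v) = v*(-3) = -3*v)
q(d) = 6 + 2*d (q(d) = (d + d) - 3*(-2) = 2*d + 6 = 6 + 2*d)
q(-3)**2 = (6 + 2*(-3))**2 = (6 - 6)**2 = 0**2 = 0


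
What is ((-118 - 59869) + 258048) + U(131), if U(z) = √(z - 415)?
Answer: 198061 + 2*I*√71 ≈ 1.9806e+5 + 16.852*I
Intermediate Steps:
U(z) = √(-415 + z)
((-118 - 59869) + 258048) + U(131) = ((-118 - 59869) + 258048) + √(-415 + 131) = (-59987 + 258048) + √(-284) = 198061 + 2*I*√71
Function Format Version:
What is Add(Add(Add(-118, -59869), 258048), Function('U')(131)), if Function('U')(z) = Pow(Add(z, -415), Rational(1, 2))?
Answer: Add(198061, Mul(2, I, Pow(71, Rational(1, 2)))) ≈ Add(1.9806e+5, Mul(16.852, I))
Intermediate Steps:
Function('U')(z) = Pow(Add(-415, z), Rational(1, 2))
Add(Add(Add(-118, -59869), 258048), Function('U')(131)) = Add(Add(Add(-118, -59869), 258048), Pow(Add(-415, 131), Rational(1, 2))) = Add(Add(-59987, 258048), Pow(-284, Rational(1, 2))) = Add(198061, Mul(2, I, Pow(71, Rational(1, 2))))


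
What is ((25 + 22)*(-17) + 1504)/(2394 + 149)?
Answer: 705/2543 ≈ 0.27723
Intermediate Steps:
((25 + 22)*(-17) + 1504)/(2394 + 149) = (47*(-17) + 1504)/2543 = (-799 + 1504)*(1/2543) = 705*(1/2543) = 705/2543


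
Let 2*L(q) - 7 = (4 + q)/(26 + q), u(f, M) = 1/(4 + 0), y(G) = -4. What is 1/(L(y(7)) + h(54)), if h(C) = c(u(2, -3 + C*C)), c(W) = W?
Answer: 4/15 ≈ 0.26667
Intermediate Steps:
u(f, M) = ¼ (u(f, M) = 1/4 = ¼)
h(C) = ¼
L(q) = 7/2 + (4 + q)/(2*(26 + q)) (L(q) = 7/2 + ((4 + q)/(26 + q))/2 = 7/2 + (4 + q)/(2*(26 + q)))
1/(L(y(7)) + h(54)) = 1/((93 + 4*(-4))/(26 - 4) + ¼) = 1/((93 - 16)/22 + ¼) = 1/((1/22)*77 + ¼) = 1/(7/2 + ¼) = 1/(15/4) = 4/15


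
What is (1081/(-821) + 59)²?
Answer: 2242780164/674041 ≈ 3327.4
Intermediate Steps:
(1081/(-821) + 59)² = (1081*(-1/821) + 59)² = (-1081/821 + 59)² = (47358/821)² = 2242780164/674041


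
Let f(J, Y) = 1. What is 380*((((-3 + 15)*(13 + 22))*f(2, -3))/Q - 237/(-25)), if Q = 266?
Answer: 21012/5 ≈ 4202.4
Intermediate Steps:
380*((((-3 + 15)*(13 + 22))*f(2, -3))/Q - 237/(-25)) = 380*((((-3 + 15)*(13 + 22))*1)/266 - 237/(-25)) = 380*(((12*35)*1)*(1/266) - 237*(-1/25)) = 380*((420*1)*(1/266) + 237/25) = 380*(420*(1/266) + 237/25) = 380*(30/19 + 237/25) = 380*(5253/475) = 21012/5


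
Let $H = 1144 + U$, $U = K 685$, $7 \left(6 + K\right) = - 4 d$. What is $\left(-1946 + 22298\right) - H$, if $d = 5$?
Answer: $\frac{176926}{7} \approx 25275.0$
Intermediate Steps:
$K = - \frac{62}{7}$ ($K = -6 + \frac{\left(-4\right) 5}{7} = -6 + \frac{1}{7} \left(-20\right) = -6 - \frac{20}{7} = - \frac{62}{7} \approx -8.8571$)
$U = - \frac{42470}{7}$ ($U = \left(- \frac{62}{7}\right) 685 = - \frac{42470}{7} \approx -6067.1$)
$H = - \frac{34462}{7}$ ($H = 1144 - \frac{42470}{7} = - \frac{34462}{7} \approx -4923.1$)
$\left(-1946 + 22298\right) - H = \left(-1946 + 22298\right) - - \frac{34462}{7} = 20352 + \frac{34462}{7} = \frac{176926}{7}$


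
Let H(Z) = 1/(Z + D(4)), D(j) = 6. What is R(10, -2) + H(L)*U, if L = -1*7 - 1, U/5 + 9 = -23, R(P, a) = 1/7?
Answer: 561/7 ≈ 80.143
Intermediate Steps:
R(P, a) = ⅐
U = -160 (U = -45 + 5*(-23) = -45 - 115 = -160)
L = -8 (L = -7 - 1 = -8)
H(Z) = 1/(6 + Z) (H(Z) = 1/(Z + 6) = 1/(6 + Z))
R(10, -2) + H(L)*U = ⅐ - 160/(6 - 8) = ⅐ - 160/(-2) = ⅐ - ½*(-160) = ⅐ + 80 = 561/7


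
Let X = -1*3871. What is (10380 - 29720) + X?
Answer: -23211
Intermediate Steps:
X = -3871
(10380 - 29720) + X = (10380 - 29720) - 3871 = -19340 - 3871 = -23211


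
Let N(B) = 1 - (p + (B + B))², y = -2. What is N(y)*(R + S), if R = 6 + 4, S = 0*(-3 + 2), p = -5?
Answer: -800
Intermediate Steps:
S = 0 (S = 0*(-1) = 0)
N(B) = 1 - (-5 + 2*B)² (N(B) = 1 - (-5 + (B + B))² = 1 - (-5 + 2*B)²)
R = 10
N(y)*(R + S) = (1 - (-5 + 2*(-2))²)*(10 + 0) = (1 - (-5 - 4)²)*10 = (1 - 1*(-9)²)*10 = (1 - 1*81)*10 = (1 - 81)*10 = -80*10 = -800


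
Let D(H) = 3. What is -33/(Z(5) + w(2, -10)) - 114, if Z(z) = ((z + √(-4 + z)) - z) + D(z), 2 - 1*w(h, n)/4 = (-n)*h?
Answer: -7719/68 ≈ -113.51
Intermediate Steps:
w(h, n) = 8 + 4*h*n (w(h, n) = 8 - 4*(-n)*h = 8 - (-4)*h*n = 8 + 4*h*n)
Z(z) = 3 + √(-4 + z) (Z(z) = ((z + √(-4 + z)) - z) + 3 = √(-4 + z) + 3 = 3 + √(-4 + z))
-33/(Z(5) + w(2, -10)) - 114 = -33/((3 + √(-4 + 5)) + (8 + 4*2*(-10))) - 114 = -33/((3 + √1) + (8 - 80)) - 114 = -33/((3 + 1) - 72) - 114 = -33/(4 - 72) - 114 = -33/(-68) - 114 = -33*(-1/68) - 114 = 33/68 - 114 = -7719/68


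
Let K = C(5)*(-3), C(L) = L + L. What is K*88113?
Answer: -2643390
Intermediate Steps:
C(L) = 2*L
K = -30 (K = (2*5)*(-3) = 10*(-3) = -30)
K*88113 = -30*88113 = -2643390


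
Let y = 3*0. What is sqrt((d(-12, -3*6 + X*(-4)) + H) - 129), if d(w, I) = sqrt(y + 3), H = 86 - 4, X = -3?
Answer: sqrt(-47 + sqrt(3)) ≈ 6.7281*I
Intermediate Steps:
y = 0
H = 82
d(w, I) = sqrt(3) (d(w, I) = sqrt(0 + 3) = sqrt(3))
sqrt((d(-12, -3*6 + X*(-4)) + H) - 129) = sqrt((sqrt(3) + 82) - 129) = sqrt((82 + sqrt(3)) - 129) = sqrt(-47 + sqrt(3))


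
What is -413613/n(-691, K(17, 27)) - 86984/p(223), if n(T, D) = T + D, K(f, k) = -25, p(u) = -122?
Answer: 56370665/43676 ≈ 1290.7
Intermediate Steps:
n(T, D) = D + T
-413613/n(-691, K(17, 27)) - 86984/p(223) = -413613/(-25 - 691) - 86984/(-122) = -413613/(-716) - 86984*(-1/122) = -413613*(-1/716) + 43492/61 = 413613/716 + 43492/61 = 56370665/43676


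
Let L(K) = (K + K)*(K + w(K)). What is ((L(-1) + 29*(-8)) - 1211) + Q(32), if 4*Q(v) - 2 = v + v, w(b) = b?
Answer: -2845/2 ≈ -1422.5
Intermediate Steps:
L(K) = 4*K² (L(K) = (K + K)*(K + K) = (2*K)*(2*K) = 4*K²)
Q(v) = ½ + v/2 (Q(v) = ½ + (v + v)/4 = ½ + (2*v)/4 = ½ + v/2)
((L(-1) + 29*(-8)) - 1211) + Q(32) = ((4*(-1)² + 29*(-8)) - 1211) + (½ + (½)*32) = ((4*1 - 232) - 1211) + (½ + 16) = ((4 - 232) - 1211) + 33/2 = (-228 - 1211) + 33/2 = -1439 + 33/2 = -2845/2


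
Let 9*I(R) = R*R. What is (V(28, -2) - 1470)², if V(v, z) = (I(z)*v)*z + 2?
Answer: 180526096/81 ≈ 2.2287e+6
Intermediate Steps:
I(R) = R²/9 (I(R) = (R*R)/9 = R²/9)
V(v, z) = 2 + v*z³/9 (V(v, z) = ((z²/9)*v)*z + 2 = (v*z²/9)*z + 2 = v*z³/9 + 2 = 2 + v*z³/9)
(V(28, -2) - 1470)² = ((2 + (⅑)*28*(-2)³) - 1470)² = ((2 + (⅑)*28*(-8)) - 1470)² = ((2 - 224/9) - 1470)² = (-206/9 - 1470)² = (-13436/9)² = 180526096/81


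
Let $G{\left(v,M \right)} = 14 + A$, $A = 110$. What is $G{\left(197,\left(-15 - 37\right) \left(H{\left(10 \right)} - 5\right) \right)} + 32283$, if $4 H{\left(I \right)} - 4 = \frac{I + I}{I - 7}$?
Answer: $32407$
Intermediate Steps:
$H{\left(I \right)} = 1 + \frac{I}{2 \left(-7 + I\right)}$ ($H{\left(I \right)} = 1 + \frac{\left(I + I\right) \frac{1}{I - 7}}{4} = 1 + \frac{2 I \frac{1}{-7 + I}}{4} = 1 + \frac{I}{2 \left(-7 + I\right)}$)
$G{\left(v,M \right)} = 124$ ($G{\left(v,M \right)} = 14 + 110 = 124$)
$G{\left(197,\left(-15 - 37\right) \left(H{\left(10 \right)} - 5\right) \right)} + 32283 = 124 + 32283 = 32407$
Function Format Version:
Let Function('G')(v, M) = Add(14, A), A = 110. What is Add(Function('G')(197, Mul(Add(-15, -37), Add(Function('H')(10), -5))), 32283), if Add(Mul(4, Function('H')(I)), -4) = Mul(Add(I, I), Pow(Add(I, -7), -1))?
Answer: 32407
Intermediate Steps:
Function('H')(I) = Add(1, Mul(Rational(1, 2), I, Pow(Add(-7, I), -1))) (Function('H')(I) = Add(1, Mul(Rational(1, 4), Mul(Add(I, I), Pow(Add(I, -7), -1)))) = Add(1, Mul(Rational(1, 4), Mul(Mul(2, I), Pow(Add(-7, I), -1)))) = Add(1, Mul(Rational(1, 4), Mul(2, I, Pow(Add(-7, I), -1)))) = Add(1, Mul(Rational(1, 2), I, Pow(Add(-7, I), -1))))
Function('G')(v, M) = 124 (Function('G')(v, M) = Add(14, 110) = 124)
Add(Function('G')(197, Mul(Add(-15, -37), Add(Function('H')(10), -5))), 32283) = Add(124, 32283) = 32407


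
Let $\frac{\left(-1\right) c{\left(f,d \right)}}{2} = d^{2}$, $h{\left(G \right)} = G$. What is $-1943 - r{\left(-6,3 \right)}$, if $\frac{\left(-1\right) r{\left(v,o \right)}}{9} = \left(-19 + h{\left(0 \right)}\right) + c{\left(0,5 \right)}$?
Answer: $-2564$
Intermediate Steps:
$c{\left(f,d \right)} = - 2 d^{2}$
$r{\left(v,o \right)} = 621$ ($r{\left(v,o \right)} = - 9 \left(\left(-19 + 0\right) - 2 \cdot 5^{2}\right) = - 9 \left(-19 - 50\right) = \left(-9\right) \left(-69\right) = 621$)
$-1943 - r{\left(-6,3 \right)} = -1943 - 621 = -2564$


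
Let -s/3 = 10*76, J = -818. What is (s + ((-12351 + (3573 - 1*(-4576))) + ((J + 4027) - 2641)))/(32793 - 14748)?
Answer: -5914/18045 ≈ -0.32774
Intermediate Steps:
s = -2280 (s = -30*76 = -3*760 = -2280)
(s + ((-12351 + (3573 - 1*(-4576))) + ((J + 4027) - 2641)))/(32793 - 14748) = (-2280 + ((-12351 + (3573 - 1*(-4576))) + ((-818 + 4027) - 2641)))/(32793 - 14748) = (-2280 + ((-12351 + (3573 + 4576)) + (3209 - 2641)))/18045 = (-2280 + ((-12351 + 8149) + 568))*(1/18045) = (-2280 + (-4202 + 568))*(1/18045) = (-2280 - 3634)*(1/18045) = -5914*1/18045 = -5914/18045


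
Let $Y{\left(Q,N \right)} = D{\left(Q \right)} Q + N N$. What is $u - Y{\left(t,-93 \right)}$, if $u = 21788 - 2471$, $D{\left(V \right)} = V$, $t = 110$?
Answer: $-1432$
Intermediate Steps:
$Y{\left(Q,N \right)} = N^{2} + Q^{2}$ ($Y{\left(Q,N \right)} = Q Q + N N = Q^{2} + N^{2} = N^{2} + Q^{2}$)
$u = 19317$
$u - Y{\left(t,-93 \right)} = 19317 - \left(\left(-93\right)^{2} + 110^{2}\right) = 19317 - \left(8649 + 12100\right) = 19317 - 20749 = -1432$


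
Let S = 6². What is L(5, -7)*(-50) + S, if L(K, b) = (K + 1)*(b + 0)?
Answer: 2136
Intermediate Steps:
S = 36
L(K, b) = b*(1 + K) (L(K, b) = (1 + K)*b = b*(1 + K))
L(5, -7)*(-50) + S = -7*(1 + 5)*(-50) + 36 = -7*6*(-50) + 36 = -42*(-50) + 36 = 2100 + 36 = 2136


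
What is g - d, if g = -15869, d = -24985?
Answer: 9116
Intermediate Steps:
g - d = -15869 - 1*(-24985) = -15869 + 24985 = 9116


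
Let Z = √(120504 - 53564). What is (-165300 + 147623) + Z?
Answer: -17677 + 2*√16735 ≈ -17418.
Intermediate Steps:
Z = 2*√16735 (Z = √66940 = 2*√16735 ≈ 258.73)
(-165300 + 147623) + Z = (-165300 + 147623) + 2*√16735 = -17677 + 2*√16735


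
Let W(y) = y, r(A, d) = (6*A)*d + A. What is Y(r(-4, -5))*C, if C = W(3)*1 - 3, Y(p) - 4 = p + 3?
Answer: 0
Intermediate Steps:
r(A, d) = A + 6*A*d (r(A, d) = 6*A*d + A = A + 6*A*d)
Y(p) = 7 + p (Y(p) = 4 + (p + 3) = 4 + (3 + p) = 7 + p)
C = 0 (C = 3*1 - 3 = 3 - 3 = 0)
Y(r(-4, -5))*C = (7 - 4*(1 + 6*(-5)))*0 = (7 - 4*(1 - 30))*0 = (7 - 4*(-29))*0 = (7 + 116)*0 = 123*0 = 0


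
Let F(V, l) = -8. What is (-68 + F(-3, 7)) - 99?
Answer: -175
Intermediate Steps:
(-68 + F(-3, 7)) - 99 = (-68 - 8) - 99 = -76 - 99 = -175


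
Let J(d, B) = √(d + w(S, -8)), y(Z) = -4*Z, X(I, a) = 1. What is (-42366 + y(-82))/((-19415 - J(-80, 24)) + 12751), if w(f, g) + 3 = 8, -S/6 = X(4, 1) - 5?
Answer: 280141232/44408971 - 210190*I*√3/44408971 ≈ 6.3082 - 0.0081979*I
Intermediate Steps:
S = 24 (S = -6*(1 - 5) = -6*(-4) = 24)
w(f, g) = 5 (w(f, g) = -3 + 8 = 5)
J(d, B) = √(5 + d) (J(d, B) = √(d + 5) = √(5 + d))
(-42366 + y(-82))/((-19415 - J(-80, 24)) + 12751) = (-42366 - 4*(-82))/((-19415 - √(5 - 80)) + 12751) = (-42366 + 328)/((-19415 - √(-75)) + 12751) = -42038/((-19415 - 5*I*√3) + 12751) = -42038/(-6664 - 5*I*√3)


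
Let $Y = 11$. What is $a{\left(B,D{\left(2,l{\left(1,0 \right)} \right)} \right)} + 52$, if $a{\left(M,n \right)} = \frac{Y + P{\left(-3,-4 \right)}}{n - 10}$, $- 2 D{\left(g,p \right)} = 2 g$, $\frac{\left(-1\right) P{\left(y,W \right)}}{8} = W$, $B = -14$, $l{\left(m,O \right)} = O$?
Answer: $\frac{581}{12} \approx 48.417$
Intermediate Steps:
$P{\left(y,W \right)} = - 8 W$
$D{\left(g,p \right)} = - g$ ($D{\left(g,p \right)} = - \frac{2 g}{2} = - g$)
$a{\left(M,n \right)} = \frac{43}{-10 + n}$ ($a{\left(M,n \right)} = \frac{11 - -32}{n - 10} = \frac{11 + 32}{-10 + n} = \frac{43}{-10 + n}$)
$a{\left(B,D{\left(2,l{\left(1,0 \right)} \right)} \right)} + 52 = \frac{43}{-10 - 2} + 52 = \frac{43}{-12} + 52 = 43 \left(- \frac{1}{12}\right) + 52 = - \frac{43}{12} + 52 = \frac{581}{12}$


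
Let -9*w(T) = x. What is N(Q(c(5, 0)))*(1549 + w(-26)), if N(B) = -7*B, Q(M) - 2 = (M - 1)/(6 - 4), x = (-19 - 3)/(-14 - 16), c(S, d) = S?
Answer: -5854912/135 ≈ -43370.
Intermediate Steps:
x = 11/15 (x = -22/(-30) = -22*(-1/30) = 11/15 ≈ 0.73333)
w(T) = -11/135 (w(T) = -⅑*11/15 = -11/135)
Q(M) = 3/2 + M/2 (Q(M) = 2 + (M - 1)/(6 - 4) = 2 + (-1 + M)/2 = 2 + (-1 + M)*(½) = 2 + (-½ + M/2) = 3/2 + M/2)
N(Q(c(5, 0)))*(1549 + w(-26)) = (-7*(3/2 + (½)*5))*(1549 - 11/135) = -7*(3/2 + 5/2)*(209104/135) = -7*4*(209104/135) = -28*209104/135 = -5854912/135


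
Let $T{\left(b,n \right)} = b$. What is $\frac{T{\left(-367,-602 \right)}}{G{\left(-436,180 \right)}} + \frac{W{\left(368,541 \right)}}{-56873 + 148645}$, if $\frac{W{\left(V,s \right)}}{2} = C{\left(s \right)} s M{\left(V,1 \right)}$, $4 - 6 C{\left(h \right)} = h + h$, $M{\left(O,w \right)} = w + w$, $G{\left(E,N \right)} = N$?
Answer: $- \frac{25916021}{4129740} \approx -6.2755$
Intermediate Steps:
$M{\left(O,w \right)} = 2 w$
$C{\left(h \right)} = \frac{2}{3} - \frac{h}{3}$ ($C{\left(h \right)} = \frac{2}{3} - \frac{h + h}{6} = \frac{2}{3} - \frac{2 h}{6} = \frac{2}{3} - \frac{h}{3}$)
$W{\left(V,s \right)} = 4 s \left(\frac{2}{3} - \frac{s}{3}\right)$ ($W{\left(V,s \right)} = 2 \left(\frac{2}{3} - \frac{s}{3}\right) s 2 \cdot 1 = 2 s \left(\frac{2}{3} - \frac{s}{3}\right) 2 = 2 \cdot 2 s \left(\frac{2}{3} - \frac{s}{3}\right) = 4 s \left(\frac{2}{3} - \frac{s}{3}\right)$)
$\frac{T{\left(-367,-602 \right)}}{G{\left(-436,180 \right)}} + \frac{W{\left(368,541 \right)}}{-56873 + 148645} = - \frac{367}{180} + \frac{\frac{4}{3} \cdot 541 \left(2 - 541\right)}{-56873 + 148645} = \left(-367\right) \frac{1}{180} + \frac{\frac{4}{3} \cdot 541 \left(2 - 541\right)}{91772} = - \frac{367}{180} + \frac{4}{3} \cdot 541 \left(-539\right) \frac{1}{91772} = - \frac{367}{180} - \frac{291599}{68829} = - \frac{25916021}{4129740}$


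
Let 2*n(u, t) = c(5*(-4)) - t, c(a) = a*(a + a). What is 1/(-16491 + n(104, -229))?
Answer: -2/31953 ≈ -6.2592e-5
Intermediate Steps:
c(a) = 2*a**2 (c(a) = a*(2*a) = 2*a**2)
n(u, t) = 400 - t/2 (n(u, t) = (2*(5*(-4))**2 - t)/2 = (2*(-20)**2 - t)/2 = (2*400 - t)/2 = (800 - t)/2 = 400 - t/2)
1/(-16491 + n(104, -229)) = 1/(-16491 + (400 - 1/2*(-229))) = 1/(-16491 + (400 + 229/2)) = 1/(-16491 + 1029/2) = 1/(-31953/2) = -2/31953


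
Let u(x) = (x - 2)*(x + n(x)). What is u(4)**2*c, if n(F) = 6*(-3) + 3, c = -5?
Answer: -2420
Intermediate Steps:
n(F) = -15 (n(F) = -18 + 3 = -15)
u(x) = (-15 + x)*(-2 + x) (u(x) = (x - 2)*(x - 15) = (-2 + x)*(-15 + x) = (-15 + x)*(-2 + x))
u(4)**2*c = (30 + 4**2 - 17*4)**2*(-5) = (30 + 16 - 68)**2*(-5) = (-22)**2*(-5) = 484*(-5) = -2420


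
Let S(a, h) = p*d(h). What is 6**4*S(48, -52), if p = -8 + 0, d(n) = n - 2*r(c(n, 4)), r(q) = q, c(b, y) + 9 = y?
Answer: 435456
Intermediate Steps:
c(b, y) = -9 + y
d(n) = 10 + n (d(n) = n - 2*(-9 + 4) = n - 2*(-5) = n + 10 = 10 + n)
p = -8
S(a, h) = -80 - 8*h (S(a, h) = -8*(10 + h) = -80 - 8*h)
6**4*S(48, -52) = 6**4*(-80 - 8*(-52)) = 1296*(-80 + 416) = 1296*336 = 435456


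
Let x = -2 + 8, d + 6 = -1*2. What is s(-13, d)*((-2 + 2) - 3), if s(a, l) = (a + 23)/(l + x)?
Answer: 15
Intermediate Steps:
d = -8 (d = -6 - 1*2 = -6 - 2 = -8)
x = 6
s(a, l) = (23 + a)/(6 + l) (s(a, l) = (a + 23)/(l + 6) = (23 + a)/(6 + l))
s(-13, d)*((-2 + 2) - 3) = ((23 - 13)/(6 - 8))*((-2 + 2) - 3) = (10/(-2))*(0 - 3) = -1/2*10*(-3) = -5*(-3) = 15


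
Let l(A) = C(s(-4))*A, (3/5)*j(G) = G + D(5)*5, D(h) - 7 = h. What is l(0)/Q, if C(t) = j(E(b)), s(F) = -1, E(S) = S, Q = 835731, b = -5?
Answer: 0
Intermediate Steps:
D(h) = 7 + h
j(G) = 100 + 5*G/3 (j(G) = 5*(G + (7 + 5)*5)/3 = 5*(G + 12*5)/3 = 5*(G + 60)/3 = 5*(60 + G)/3 = 100 + 5*G/3)
C(t) = 275/3 (C(t) = 100 + (5/3)*(-5) = 100 - 25/3 = 275/3)
l(A) = 275*A/3
l(0)/Q = ((275/3)*0)/835731 = 0*(1/835731) = 0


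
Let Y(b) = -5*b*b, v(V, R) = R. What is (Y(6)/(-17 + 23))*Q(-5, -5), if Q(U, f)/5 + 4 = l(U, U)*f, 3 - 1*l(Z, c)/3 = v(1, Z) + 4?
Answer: 9600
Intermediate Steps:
Y(b) = -5*b**2
l(Z, c) = -3 - 3*Z (l(Z, c) = 9 - 3*(Z + 4) = 9 - 3*(4 + Z) = 9 + (-12 - 3*Z) = -3 - 3*Z)
Q(U, f) = -20 + 5*f*(-3 - 3*U) (Q(U, f) = -20 + 5*((-3 - 3*U)*f) = -20 + 5*(f*(-3 - 3*U)) = -20 + 5*f*(-3 - 3*U))
(Y(6)/(-17 + 23))*Q(-5, -5) = ((-5*6**2)/(-17 + 23))*(-20 - 15*(-5)*(1 - 5)) = (-5*36/6)*(-20 - 15*(-5)*(-4)) = (-180*1/6)*(-20 - 300) = -30*(-320) = 9600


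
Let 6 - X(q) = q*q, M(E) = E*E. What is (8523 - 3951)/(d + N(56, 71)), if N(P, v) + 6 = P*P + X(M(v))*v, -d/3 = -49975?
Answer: -2286/902037935 ≈ -2.5343e-6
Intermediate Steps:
M(E) = E²
X(q) = 6 - q² (X(q) = 6 - q*q = 6 - q²)
d = 149925 (d = -3*(-49975) = 149925)
N(P, v) = -6 + P² + v*(6 - v⁴) (N(P, v) = -6 + (P*P + (6 - (v²)²)*v) = -6 + (P² + (6 - v⁴)*v) = -6 + (P² + v*(6 - v⁴)) = -6 + P² + v*(6 - v⁴))
(8523 - 3951)/(d + N(56, 71)) = (8523 - 3951)/(149925 + (-6 + 56² - 1*71*(-6 + 71⁴))) = 4572/(149925 + (-6 + 3136 - 1*71*(-6 + 25411681))) = 4572/(149925 + (-6 + 3136 - 1*71*25411675)) = 4572/(149925 + (-6 + 3136 - 1804228925)) = 4572/(149925 - 1804225795) = 4572/(-1804075870) = 4572*(-1/1804075870) = -2286/902037935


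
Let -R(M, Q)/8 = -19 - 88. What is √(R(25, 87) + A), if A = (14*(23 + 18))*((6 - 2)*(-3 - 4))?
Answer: 4*I*√951 ≈ 123.35*I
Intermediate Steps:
R(M, Q) = 856 (R(M, Q) = -8*(-19 - 88) = -8*(-107) = 856)
A = -16072 (A = (14*41)*(4*(-7)) = 574*(-28) = -16072)
√(R(25, 87) + A) = √(856 - 16072) = √(-15216) = 4*I*√951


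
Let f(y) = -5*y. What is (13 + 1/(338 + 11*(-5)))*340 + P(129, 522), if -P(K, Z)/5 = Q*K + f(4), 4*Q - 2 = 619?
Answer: -108236235/1132 ≈ -95615.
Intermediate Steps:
Q = 621/4 (Q = ½ + (¼)*619 = ½ + 619/4 = 621/4 ≈ 155.25)
P(K, Z) = 100 - 3105*K/4 (P(K, Z) = -5*(621*K/4 - 5*4) = -5*(621*K/4 - 20) = -5*(-20 + 621*K/4) = 100 - 3105*K/4)
(13 + 1/(338 + 11*(-5)))*340 + P(129, 522) = (13 + 1/(338 + 11*(-5)))*340 + (100 - 3105/4*129) = (13 + 1/(338 - 55))*340 + (100 - 400545/4) = (13 + 1/283)*340 - 400145/4 = (3680/283)*340 - 400145/4 = 1251200/283 - 400145/4 = -108236235/1132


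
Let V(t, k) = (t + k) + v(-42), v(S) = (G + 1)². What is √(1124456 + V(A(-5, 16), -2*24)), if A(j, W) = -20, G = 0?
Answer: √1124389 ≈ 1060.4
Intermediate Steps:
v(S) = 1 (v(S) = (0 + 1)² = 1² = 1)
V(t, k) = 1 + k + t (V(t, k) = (t + k) + 1 = (k + t) + 1 = 1 + k + t)
√(1124456 + V(A(-5, 16), -2*24)) = √(1124456 + (1 - 2*24 - 20)) = √(1124456 + (1 - 48 - 20)) = √(1124456 - 67) = √1124389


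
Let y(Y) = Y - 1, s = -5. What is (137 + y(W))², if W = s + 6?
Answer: 18769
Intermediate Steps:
W = 1 (W = -5 + 6 = 1)
y(Y) = -1 + Y
(137 + y(W))² = (137 + (-1 + 1))² = (137 + 0)² = 137² = 18769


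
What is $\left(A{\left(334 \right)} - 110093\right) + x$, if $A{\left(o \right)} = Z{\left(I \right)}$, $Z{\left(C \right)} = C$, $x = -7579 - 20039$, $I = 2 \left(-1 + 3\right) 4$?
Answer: $-137695$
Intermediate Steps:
$I = 16$ ($I = 2 \cdot 2 \cdot 4 = 4 \cdot 4 = 16$)
$x = -27618$
$A{\left(o \right)} = 16$
$\left(A{\left(334 \right)} - 110093\right) + x = \left(16 - 110093\right) - 27618 = -110077 - 27618 = -137695$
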